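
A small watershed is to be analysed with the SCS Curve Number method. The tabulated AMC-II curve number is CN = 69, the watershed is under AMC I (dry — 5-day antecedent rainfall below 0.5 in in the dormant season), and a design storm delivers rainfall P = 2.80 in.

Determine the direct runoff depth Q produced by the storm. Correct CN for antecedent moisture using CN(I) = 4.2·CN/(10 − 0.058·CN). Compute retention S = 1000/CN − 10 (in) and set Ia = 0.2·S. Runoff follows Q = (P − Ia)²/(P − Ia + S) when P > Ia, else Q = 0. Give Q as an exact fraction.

Dry (AMC I): CN(I) = 4.2·69/(10 − 0.058·69) = (1449/5)/(2999/500) = 144900/2999 ≈ 48.316
Retention S: 1000/CN − 10 with CN=48.316 → S = 15500/1449 ≈ 10.697 in
Ia = 0.2S: 0.2·10.697 = 2.139 in (exactly 3100/1449)
P − Ia = 2.800 − 2.139 = 4786/7245 ≈ 0.661 in (> 0, runoff occurs)
Runoff Q = (P−Ia)²/(P−Ia+S) = (0.661)²/(0.661+10.697) = 11452898/298081035 ≈ 0.038 in

Q = 11452898/298081035 in ≈ 0.038 in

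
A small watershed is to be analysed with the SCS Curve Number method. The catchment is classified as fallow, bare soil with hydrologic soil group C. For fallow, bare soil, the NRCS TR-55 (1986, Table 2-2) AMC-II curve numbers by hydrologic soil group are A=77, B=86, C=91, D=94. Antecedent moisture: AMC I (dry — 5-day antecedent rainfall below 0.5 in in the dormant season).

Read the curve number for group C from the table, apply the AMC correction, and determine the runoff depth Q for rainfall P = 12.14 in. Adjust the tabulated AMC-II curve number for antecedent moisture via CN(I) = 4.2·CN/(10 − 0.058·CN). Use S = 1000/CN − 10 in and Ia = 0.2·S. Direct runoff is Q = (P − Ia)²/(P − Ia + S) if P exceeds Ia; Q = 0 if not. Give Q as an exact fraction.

NRCS table: fallow, bare soil, soil group C → CN(II) = 91
CN(I) from CN(II)=91: (4.2·91)/(10 − 0.058·91) = 63700/787 ≈ 80.940
Retention S: 1000/CN − 10 with CN=80.940 → S = 1500/637 ≈ 2.355 in
Ia = 0.2·(1500/637) = 300/637 in ≈ 0.471 in
Excess rainfall: 12.140 − 0.471 = 11.669 in; P > Ia so Q > 0
Q: (371659/31850)² ÷ (446659/31850) = 138130412281/14226089150 in (≈ 9.710 in)

Q = 138130412281/14226089150 in ≈ 9.710 in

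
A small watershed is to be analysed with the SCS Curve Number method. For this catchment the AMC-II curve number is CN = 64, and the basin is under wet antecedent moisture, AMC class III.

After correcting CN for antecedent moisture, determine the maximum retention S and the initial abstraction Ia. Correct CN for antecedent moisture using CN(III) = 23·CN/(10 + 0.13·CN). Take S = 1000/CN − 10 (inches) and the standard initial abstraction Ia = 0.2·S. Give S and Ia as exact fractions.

CN(III) from CN(II)=64: (23·64)/(10 + 0.13·64) = 18400/229 ≈ 80.349
S = 1000/(18400/229) − 10 = 225/92 in ≈ 2.446 in
Ia = 0.2S: 0.2·2.446 = 0.489 in (exactly 45/92)

S = 225/92 in ≈ 2.446 in; Ia = 45/92 in ≈ 0.489 in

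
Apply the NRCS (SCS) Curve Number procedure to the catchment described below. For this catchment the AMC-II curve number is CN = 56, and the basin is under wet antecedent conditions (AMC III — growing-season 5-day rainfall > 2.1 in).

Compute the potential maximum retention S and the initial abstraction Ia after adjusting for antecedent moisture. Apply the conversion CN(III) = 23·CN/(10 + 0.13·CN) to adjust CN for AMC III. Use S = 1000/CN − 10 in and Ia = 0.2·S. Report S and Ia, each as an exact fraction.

S = 550/161 in ≈ 3.416 in; Ia = 110/161 in ≈ 0.683 in

CN(III) from CN(II)=56: (23·56)/(10 + 0.13·56) = 4025/54 ≈ 74.537
Retention S: 1000/CN − 10 with CN=74.537 → S = 550/161 ≈ 3.416 in
Ia = 0.2·(550/161) = 110/161 in ≈ 0.683 in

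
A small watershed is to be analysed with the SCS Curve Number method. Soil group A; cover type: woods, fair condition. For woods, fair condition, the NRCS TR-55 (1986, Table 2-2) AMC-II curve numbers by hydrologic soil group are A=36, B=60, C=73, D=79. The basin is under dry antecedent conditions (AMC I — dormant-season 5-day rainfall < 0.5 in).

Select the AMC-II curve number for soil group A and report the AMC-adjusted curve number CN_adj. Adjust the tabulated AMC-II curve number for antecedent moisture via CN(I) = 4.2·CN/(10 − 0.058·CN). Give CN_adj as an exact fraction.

NRCS table: woods, fair condition, soil group A → CN(II) = 36
Adjust CN=36 to AMC I: 4.2·36/(10 − 0.058·36) → (756/5) ÷ (989/125) = 18900/989 ≈ 19.110

CN_adj = 18900/989 ≈ 19.110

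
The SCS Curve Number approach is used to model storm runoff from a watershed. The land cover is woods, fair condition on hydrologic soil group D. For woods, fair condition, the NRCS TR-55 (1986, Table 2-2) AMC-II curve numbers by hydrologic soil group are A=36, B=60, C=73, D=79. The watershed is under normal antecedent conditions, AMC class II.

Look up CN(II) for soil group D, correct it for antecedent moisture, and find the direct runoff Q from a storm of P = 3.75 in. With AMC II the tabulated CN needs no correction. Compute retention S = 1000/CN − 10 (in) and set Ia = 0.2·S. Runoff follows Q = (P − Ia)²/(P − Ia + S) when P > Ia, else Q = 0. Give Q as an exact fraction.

Q = 344763/195604 in ≈ 1.763 in

NRCS table: woods, fair condition, soil group D → CN(II) = 79
AMC II — tabulated CN = 79 applies directly.
Retention S: 1000/CN − 10 with CN=79.000 → S = 210/79 ≈ 2.658 in
Ia = 0.2S: 0.2·2.658 = 0.532 in (exactly 42/79)
Excess rainfall: 3.750 − 0.532 = 3.218 in; P > Ia so Q > 0
Runoff Q = (P−Ia)²/(P−Ia+S) = (3.218)²/(3.218+2.658) = 344763/195604 ≈ 1.763 in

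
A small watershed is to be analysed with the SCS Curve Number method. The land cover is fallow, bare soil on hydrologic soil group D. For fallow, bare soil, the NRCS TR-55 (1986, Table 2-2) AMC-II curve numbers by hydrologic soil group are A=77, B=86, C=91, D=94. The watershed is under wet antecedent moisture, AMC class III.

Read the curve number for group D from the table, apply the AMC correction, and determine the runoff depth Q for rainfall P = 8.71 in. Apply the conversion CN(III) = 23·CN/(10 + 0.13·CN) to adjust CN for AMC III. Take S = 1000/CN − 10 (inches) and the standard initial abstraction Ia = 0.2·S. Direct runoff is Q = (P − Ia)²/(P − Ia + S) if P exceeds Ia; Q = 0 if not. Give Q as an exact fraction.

NRCS table: fallow, bare soil, soil group D → CN(II) = 94
CN(III) from CN(II)=94: (23·94)/(10 + 0.13·94) = 108100/1111 ≈ 97.300
Retention S: 1000/CN − 10 with CN=97.300 → S = 300/1081 ≈ 0.278 in
Ia = 0.2S: 0.2·0.278 = 0.056 in (exactly 60/1081)
Since P=8.710 > Ia=0.056: effective rainfall P−Ia = 935551/108100 in
Q = (935551/108100)²/((935551/108100) + 300/1081) = (875255673601/11685610000)/(965551/108100) = 875255673601/104376063100 in ≈ 8.386 in

Q = 875255673601/104376063100 in ≈ 8.386 in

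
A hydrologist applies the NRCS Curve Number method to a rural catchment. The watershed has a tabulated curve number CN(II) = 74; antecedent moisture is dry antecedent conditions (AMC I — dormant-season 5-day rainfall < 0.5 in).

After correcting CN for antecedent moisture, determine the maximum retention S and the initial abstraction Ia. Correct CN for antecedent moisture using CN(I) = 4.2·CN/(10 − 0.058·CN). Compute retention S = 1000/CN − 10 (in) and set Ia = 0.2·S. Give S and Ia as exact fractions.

S = 6500/777 in ≈ 8.366 in; Ia = 1300/777 in ≈ 1.673 in

CN(I) from CN(II)=74: (4.2·74)/(10 − 0.058·74) = 77700/1427 ≈ 54.450
S = 1000/(77700/1427) − 10 = 6500/777 in ≈ 8.366 in
Initial abstraction Ia = S/5 = (6500/777)/5 = 1300/777 ≈ 1.673 in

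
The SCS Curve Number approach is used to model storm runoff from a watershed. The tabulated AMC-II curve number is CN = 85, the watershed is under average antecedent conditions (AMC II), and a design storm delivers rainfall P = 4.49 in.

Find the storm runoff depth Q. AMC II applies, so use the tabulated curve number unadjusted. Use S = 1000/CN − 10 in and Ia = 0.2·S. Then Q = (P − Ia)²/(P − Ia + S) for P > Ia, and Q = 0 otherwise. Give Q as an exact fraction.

Q = 49463089/17056100 in ≈ 2.900 in

AMC II — tabulated CN = 85 applies directly.
Max retention: S = 1000/85 − 10 = 30/17 in (≈ 1.765 in)
Ia = 0.2S: 0.2·1.765 = 0.353 in (exactly 6/17)
P − Ia = 4.490 − 0.353 = 7033/1700 ≈ 4.137 in (> 0, runoff occurs)
Q = (7033/1700)²/((7033/1700) + 30/17) = (49463089/2890000)/(10033/1700) = 49463089/17056100 in ≈ 2.900 in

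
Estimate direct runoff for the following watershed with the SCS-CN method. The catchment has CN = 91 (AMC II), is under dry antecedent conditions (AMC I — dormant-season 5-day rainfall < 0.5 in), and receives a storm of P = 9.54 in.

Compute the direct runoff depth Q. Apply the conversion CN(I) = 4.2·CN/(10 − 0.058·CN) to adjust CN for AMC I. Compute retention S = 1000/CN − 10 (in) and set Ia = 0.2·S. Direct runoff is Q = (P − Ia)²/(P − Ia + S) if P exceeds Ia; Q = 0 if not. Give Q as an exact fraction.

Q = 27811248267/3862863550 in ≈ 7.200 in

Dry (AMC I): CN(I) = 4.2·91/(10 − 0.058·91) = (1911/5)/(2361/500) = 63700/787 ≈ 80.940
Retention S: 1000/CN − 10 with CN=80.940 → S = 1500/637 ≈ 2.355 in
Ia = 0.2·(1500/637) = 300/637 in ≈ 0.471 in
Excess rainfall: 9.540 − 0.471 = 9.069 in; P > Ia so Q > 0
Runoff Q = (P−Ia)²/(P−Ia+S) = (9.069)²/(9.069+2.355) = 27811248267/3862863550 ≈ 7.200 in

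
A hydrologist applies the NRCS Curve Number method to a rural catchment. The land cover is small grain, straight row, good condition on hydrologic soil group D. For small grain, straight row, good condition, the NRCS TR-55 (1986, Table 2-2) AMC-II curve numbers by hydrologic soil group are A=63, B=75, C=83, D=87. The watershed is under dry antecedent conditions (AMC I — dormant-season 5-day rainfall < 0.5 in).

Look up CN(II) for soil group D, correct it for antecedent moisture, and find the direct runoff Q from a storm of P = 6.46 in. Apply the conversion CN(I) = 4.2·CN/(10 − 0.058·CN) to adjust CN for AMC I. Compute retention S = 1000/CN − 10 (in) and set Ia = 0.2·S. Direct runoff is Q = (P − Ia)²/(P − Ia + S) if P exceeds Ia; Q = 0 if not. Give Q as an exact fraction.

Q = 275752064641/77658553350 in ≈ 3.551 in

NRCS table: small grain, straight row, good condition, soil group D → CN(II) = 87
Dry (AMC I): CN(I) = 4.2·87/(10 − 0.058·87) = (1827/5)/(2477/500) = 182700/2477 ≈ 73.759
Max retention: S = 1000/(182700/2477) − 10 = 6500/1827 in (≈ 3.558 in)
Ia = 0.2S: 0.2·3.558 = 0.712 in (exactly 1300/1827)
Excess rainfall: 6.460 − 0.712 = 5.748 in; P > Ia so Q > 0
Runoff Q = (P−Ia)²/(P−Ia+S) = (5.748)²/(5.748+3.558) = 275752064641/77658553350 ≈ 3.551 in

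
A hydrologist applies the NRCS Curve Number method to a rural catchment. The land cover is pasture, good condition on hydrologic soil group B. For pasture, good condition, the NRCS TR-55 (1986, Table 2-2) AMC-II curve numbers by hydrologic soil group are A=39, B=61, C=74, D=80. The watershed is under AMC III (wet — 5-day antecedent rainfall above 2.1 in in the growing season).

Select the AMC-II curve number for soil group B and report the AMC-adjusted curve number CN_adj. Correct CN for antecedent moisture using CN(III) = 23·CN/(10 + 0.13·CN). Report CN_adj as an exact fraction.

CN_adj = 140300/1793 ≈ 78.249

NRCS table: pasture, good condition, soil group B → CN(II) = 61
Adjust CN=61 to AMC III: 23·61/(10 + 0.13·61) → 1403 ÷ (1793/100) = 140300/1793 ≈ 78.249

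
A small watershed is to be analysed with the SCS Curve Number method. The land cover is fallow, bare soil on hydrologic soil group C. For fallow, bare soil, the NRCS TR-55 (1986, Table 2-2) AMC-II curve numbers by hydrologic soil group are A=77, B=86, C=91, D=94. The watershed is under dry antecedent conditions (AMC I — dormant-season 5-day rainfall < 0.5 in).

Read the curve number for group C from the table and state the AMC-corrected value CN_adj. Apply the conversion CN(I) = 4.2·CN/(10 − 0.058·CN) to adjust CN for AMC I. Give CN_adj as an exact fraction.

CN_adj = 63700/787 ≈ 80.940

NRCS table: fallow, bare soil, soil group C → CN(II) = 91
Adjust CN=91 to AMC I: 4.2·91/(10 − 0.058·91) → (1911/5) ÷ (2361/500) = 63700/787 ≈ 80.940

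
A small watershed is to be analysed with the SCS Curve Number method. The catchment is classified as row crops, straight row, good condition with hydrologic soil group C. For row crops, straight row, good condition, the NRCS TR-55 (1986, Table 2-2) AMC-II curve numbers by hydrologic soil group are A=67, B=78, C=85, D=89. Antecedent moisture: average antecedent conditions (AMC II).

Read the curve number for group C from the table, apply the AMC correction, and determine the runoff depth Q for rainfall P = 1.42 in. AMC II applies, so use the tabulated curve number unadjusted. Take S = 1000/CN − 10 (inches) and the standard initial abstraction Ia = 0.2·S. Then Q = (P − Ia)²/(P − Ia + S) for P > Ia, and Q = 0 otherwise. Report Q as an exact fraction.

NRCS table: row crops, straight row, good condition, soil group C → CN(II) = 85
Average conditions: CN = 85 (no AMC adjustment).
Retention S: 1000/CN − 10 with CN=85.000 → S = 30/17 ≈ 1.765 in
Initial abstraction Ia = S/5 = (30/17)/5 = 6/17 ≈ 0.353 in
P − Ia = 1.420 − 0.353 = 907/850 ≈ 1.067 in (> 0, runoff occurs)
Runoff Q = (P−Ia)²/(P−Ia+S) = (1.067)²/(1.067+1.765) = 822649/2045950 ≈ 0.402 in

Q = 822649/2045950 in ≈ 0.402 in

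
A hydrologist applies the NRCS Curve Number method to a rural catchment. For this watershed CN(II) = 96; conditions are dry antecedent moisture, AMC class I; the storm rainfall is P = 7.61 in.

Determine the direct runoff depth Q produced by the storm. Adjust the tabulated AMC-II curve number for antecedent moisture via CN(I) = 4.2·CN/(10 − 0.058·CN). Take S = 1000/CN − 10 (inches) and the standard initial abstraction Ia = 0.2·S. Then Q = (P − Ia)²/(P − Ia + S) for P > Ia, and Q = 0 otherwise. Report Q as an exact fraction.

Q = 2180236249/333540900 in ≈ 6.537 in

Dry (AMC I): CN(I) = 4.2·96/(10 − 0.058·96) = (2016/5)/(554/125) = 25200/277 ≈ 90.975
Retention S: 1000/CN − 10 with CN=90.975 → S = 125/126 ≈ 0.992 in
Initial abstraction Ia = S/5 = (125/126)/5 = 25/126 ≈ 0.198 in
Since P=7.610 > Ia=0.198: effective rainfall P−Ia = 46693/6300 in
Runoff Q = (P−Ia)²/(P−Ia+S) = (7.412)²/(7.412+0.992) = 2180236249/333540900 ≈ 6.537 in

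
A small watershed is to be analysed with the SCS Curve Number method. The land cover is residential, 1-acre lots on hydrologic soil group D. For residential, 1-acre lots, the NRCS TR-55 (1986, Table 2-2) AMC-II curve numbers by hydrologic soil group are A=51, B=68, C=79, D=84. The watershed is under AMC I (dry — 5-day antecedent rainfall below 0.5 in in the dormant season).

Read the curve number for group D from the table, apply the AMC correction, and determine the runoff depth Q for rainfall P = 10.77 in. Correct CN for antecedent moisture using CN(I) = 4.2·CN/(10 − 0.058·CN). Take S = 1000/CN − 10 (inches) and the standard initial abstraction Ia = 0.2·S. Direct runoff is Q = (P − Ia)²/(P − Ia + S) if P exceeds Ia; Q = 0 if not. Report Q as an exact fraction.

Q = 189187591849/28001603700 in ≈ 6.756 in

NRCS table: residential, 1-acre lots, soil group D → CN(II) = 84
Dry (AMC I): CN(I) = 4.2·84/(10 − 0.058·84) = (1764/5)/(641/125) = 44100/641 ≈ 68.799
Max retention: S = 1000/(44100/641) − 10 = 2000/441 in (≈ 4.535 in)
Initial abstraction Ia = S/5 = (2000/441)/5 = 400/441 ≈ 0.907 in
P − Ia = 10.770 − 0.907 = 434957/44100 ≈ 9.863 in (> 0, runoff occurs)
Q = (434957/44100)²/((434957/44100) + 2000/441) = (189187591849/1944810000)/(634957/44100) = 189187591849/28001603700 in ≈ 6.756 in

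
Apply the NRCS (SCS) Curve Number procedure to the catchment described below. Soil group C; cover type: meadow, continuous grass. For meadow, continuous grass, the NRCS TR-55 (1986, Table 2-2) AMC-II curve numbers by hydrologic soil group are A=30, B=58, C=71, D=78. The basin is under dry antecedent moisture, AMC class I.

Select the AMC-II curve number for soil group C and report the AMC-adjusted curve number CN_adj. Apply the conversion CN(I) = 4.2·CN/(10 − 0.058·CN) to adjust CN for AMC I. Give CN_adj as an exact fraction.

CN_adj = 149100/2941 ≈ 50.697

NRCS table: meadow, continuous grass, soil group C → CN(II) = 71
Dry (AMC I): CN(I) = 4.2·71/(10 − 0.058·71) = (1491/5)/(2941/500) = 149100/2941 ≈ 50.697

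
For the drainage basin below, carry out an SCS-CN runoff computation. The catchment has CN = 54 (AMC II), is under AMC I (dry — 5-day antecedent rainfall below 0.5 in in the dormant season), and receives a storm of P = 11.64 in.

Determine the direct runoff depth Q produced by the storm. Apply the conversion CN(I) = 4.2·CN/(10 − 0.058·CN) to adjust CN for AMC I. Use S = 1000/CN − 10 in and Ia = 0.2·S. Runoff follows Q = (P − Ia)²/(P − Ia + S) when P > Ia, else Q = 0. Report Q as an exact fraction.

Dry (AMC I): CN(I) = 4.2·54/(10 − 0.058·54) = (1134/5)/(1717/250) = 56700/1717 ≈ 33.023
Retention S: 1000/CN − 10 with CN=33.023 → S = 11500/567 ≈ 20.282 in
Ia = 0.2S: 0.2·20.282 = 4.056 in (exactly 2300/567)
Excess rainfall: 11.640 − 4.056 = 7.584 in; P > Ia so Q > 0
Runoff Q = (P−Ia)²/(P−Ia+S) = (7.584)²/(7.584+20.282) = 11555605009/5599082475 ≈ 2.064 in

Q = 11555605009/5599082475 in ≈ 2.064 in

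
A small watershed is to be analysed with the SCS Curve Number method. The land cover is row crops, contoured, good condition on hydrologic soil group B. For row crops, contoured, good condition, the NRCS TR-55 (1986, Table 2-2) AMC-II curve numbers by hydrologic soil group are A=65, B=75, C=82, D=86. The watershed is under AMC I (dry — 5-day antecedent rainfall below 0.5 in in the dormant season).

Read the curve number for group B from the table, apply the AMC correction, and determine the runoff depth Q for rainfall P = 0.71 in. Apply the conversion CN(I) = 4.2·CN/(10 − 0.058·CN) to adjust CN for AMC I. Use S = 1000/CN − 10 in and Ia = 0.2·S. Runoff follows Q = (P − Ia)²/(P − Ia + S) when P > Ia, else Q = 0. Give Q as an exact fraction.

NRCS table: row crops, contoured, good condition, soil group B → CN(II) = 75
Dry (AMC I): CN(I) = 4.2·75/(10 − 0.058·75) = 315/(113/20) = 6300/113 ≈ 55.752
Max retention: S = 1000/(6300/113) − 10 = 500/63 in (≈ 7.937 in)
Initial abstraction Ia = S/5 = (500/63)/5 = 100/63 ≈ 1.587 in
P = 0.710 ≤ Ia = 1.587 in: entire storm abstracted, Q = 0.

Q = 0 in ≈ 0.000 in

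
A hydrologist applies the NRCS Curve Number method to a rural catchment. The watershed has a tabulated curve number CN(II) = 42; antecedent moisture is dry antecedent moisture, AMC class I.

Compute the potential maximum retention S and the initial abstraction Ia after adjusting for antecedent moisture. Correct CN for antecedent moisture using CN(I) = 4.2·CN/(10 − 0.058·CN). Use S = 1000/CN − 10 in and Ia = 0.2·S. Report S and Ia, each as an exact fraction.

S = 14500/441 in ≈ 32.880 in; Ia = 2900/441 in ≈ 6.576 in

Adjust CN=42 to AMC I: 4.2·42/(10 − 0.058·42) → (882/5) ÷ (1891/250) = 44100/1891 ≈ 23.321
Retention S: 1000/CN − 10 with CN=23.321 → S = 14500/441 ≈ 32.880 in
Ia = 0.2·(14500/441) = 2900/441 in ≈ 6.576 in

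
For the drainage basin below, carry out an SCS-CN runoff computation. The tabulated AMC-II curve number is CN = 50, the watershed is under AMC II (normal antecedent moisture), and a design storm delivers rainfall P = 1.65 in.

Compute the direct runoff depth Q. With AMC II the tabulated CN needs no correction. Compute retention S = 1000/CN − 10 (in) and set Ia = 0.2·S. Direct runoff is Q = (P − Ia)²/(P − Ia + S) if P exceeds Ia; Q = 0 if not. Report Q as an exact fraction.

Q = 0 in ≈ 0.000 in

CN(II) = 50; AMC II needs no correction.
S = 1000/50 − 10 = 10 in ≈ 10.000 in
Initial abstraction Ia = S/5 = 10/5 = 2 ≈ 2.000 in
P = 1.650 ≤ Ia = 2.000 in: entire storm abstracted, Q = 0.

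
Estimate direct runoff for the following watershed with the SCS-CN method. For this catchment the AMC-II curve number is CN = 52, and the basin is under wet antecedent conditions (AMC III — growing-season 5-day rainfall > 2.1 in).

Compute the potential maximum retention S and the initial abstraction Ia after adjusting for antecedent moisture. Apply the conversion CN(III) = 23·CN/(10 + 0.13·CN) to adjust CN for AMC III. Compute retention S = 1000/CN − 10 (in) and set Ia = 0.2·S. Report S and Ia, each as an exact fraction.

S = 1200/299 in ≈ 4.013 in; Ia = 240/299 in ≈ 0.803 in

Adjust CN=52 to AMC III: 23·52/(10 + 0.13·52) → 1196 ÷ (419/25) = 29900/419 ≈ 71.360
Max retention: S = 1000/(29900/419) − 10 = 1200/299 in (≈ 4.013 in)
Ia = 0.2S: 0.2·4.013 = 0.803 in (exactly 240/299)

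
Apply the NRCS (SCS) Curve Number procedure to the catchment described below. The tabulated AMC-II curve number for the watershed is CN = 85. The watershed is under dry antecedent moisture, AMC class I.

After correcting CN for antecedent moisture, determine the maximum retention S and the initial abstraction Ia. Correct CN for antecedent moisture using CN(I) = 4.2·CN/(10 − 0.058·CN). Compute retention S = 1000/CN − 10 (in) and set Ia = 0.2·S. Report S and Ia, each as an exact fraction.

Dry (AMC I): CN(I) = 4.2·85/(10 − 0.058·85) = 357/(507/100) = 11900/169 ≈ 70.414
Retention S: 1000/CN − 10 with CN=70.414 → S = 500/119 ≈ 4.202 in
Initial abstraction Ia = S/5 = (500/119)/5 = 100/119 ≈ 0.840 in

S = 500/119 in ≈ 4.202 in; Ia = 100/119 in ≈ 0.840 in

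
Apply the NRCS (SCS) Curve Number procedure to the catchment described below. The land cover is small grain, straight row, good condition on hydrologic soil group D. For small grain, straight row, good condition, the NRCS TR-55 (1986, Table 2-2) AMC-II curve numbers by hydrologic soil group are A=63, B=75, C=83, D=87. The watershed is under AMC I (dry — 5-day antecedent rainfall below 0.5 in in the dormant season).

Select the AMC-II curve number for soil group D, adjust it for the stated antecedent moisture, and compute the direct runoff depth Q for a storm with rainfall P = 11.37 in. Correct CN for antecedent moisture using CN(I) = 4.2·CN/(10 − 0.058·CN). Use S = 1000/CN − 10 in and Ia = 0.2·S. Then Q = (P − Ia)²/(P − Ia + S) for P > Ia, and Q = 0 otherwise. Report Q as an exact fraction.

Q = 3791973395401/474526527300 in ≈ 7.991 in

NRCS table: small grain, straight row, good condition, soil group D → CN(II) = 87
Adjust CN=87 to AMC I: 4.2·87/(10 − 0.058·87) → (1827/5) ÷ (2477/500) = 182700/2477 ≈ 73.759
S = 1000/(182700/2477) − 10 = 6500/1827 in ≈ 3.558 in
Initial abstraction Ia = S/5 = (6500/1827)/5 = 1300/1827 ≈ 0.712 in
P − Ia = 11.370 − 0.712 = 1947299/182700 ≈ 10.658 in (> 0, runoff occurs)
Q = (1947299/182700)²/((1947299/182700) + 6500/1827) = (3791973395401/33379290000)/(2597299/182700) = 3791973395401/474526527300 in ≈ 7.991 in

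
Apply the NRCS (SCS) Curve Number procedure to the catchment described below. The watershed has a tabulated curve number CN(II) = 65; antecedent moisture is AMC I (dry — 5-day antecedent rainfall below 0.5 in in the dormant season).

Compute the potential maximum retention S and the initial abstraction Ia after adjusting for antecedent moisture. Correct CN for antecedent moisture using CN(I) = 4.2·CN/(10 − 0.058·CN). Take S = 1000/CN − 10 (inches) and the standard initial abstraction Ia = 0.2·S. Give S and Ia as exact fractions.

CN(I) from CN(II)=65: (4.2·65)/(10 − 0.058·65) = 3900/89 ≈ 43.820
Retention S: 1000/CN − 10 with CN=43.820 → S = 500/39 ≈ 12.821 in
Ia = 0.2S: 0.2·12.821 = 2.564 in (exactly 100/39)

S = 500/39 in ≈ 12.821 in; Ia = 100/39 in ≈ 2.564 in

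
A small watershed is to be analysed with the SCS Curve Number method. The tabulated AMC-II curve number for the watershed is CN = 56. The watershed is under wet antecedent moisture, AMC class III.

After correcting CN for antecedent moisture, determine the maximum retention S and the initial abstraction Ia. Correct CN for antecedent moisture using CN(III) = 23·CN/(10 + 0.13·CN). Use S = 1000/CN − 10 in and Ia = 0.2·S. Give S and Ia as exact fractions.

Wet (AMC III): CN(III) = 23·56/(10 + 0.13·56) = 1288/(432/25) = 4025/54 ≈ 74.537
Max retention: S = 1000/(4025/54) − 10 = 550/161 in (≈ 3.416 in)
Initial abstraction Ia = S/5 = (550/161)/5 = 110/161 ≈ 0.683 in

S = 550/161 in ≈ 3.416 in; Ia = 110/161 in ≈ 0.683 in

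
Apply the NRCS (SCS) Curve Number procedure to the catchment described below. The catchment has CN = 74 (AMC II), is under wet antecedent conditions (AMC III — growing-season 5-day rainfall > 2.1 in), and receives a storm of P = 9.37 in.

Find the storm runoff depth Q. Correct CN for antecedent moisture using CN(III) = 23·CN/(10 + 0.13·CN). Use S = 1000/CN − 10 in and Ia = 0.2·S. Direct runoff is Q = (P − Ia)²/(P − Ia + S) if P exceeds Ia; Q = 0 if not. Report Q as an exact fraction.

Q = 595037903769/76708033700 in ≈ 7.757 in

Wet (AMC III): CN(III) = 23·74/(10 + 0.13·74) = 1702/(981/50) = 85100/981 ≈ 86.748
Max retention: S = 1000/(85100/981) − 10 = 1300/851 in (≈ 1.528 in)
Ia = 0.2S: 0.2·1.528 = 0.306 in (exactly 260/851)
Since P=9.370 > Ia=0.306: effective rainfall P−Ia = 771387/85100 in
Q = (771387/85100)²/((771387/85100) + 1300/851) = (595037903769/7242010000)/(901387/85100) = 595037903769/76708033700 in ≈ 7.757 in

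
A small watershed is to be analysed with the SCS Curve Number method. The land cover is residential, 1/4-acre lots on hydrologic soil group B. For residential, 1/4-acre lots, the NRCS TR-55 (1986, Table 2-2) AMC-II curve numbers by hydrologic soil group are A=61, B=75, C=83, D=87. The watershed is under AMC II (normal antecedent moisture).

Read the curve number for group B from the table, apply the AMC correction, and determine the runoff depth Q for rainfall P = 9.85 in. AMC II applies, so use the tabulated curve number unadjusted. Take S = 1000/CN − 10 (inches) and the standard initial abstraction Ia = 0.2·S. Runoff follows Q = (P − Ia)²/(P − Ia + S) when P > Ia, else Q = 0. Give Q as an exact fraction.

NRCS table: residential, 1/4-acre lots, soil group B → CN(II) = 75
AMC II — tabulated CN = 75 applies directly.
S = 1000/75 − 10 = 10/3 in ≈ 3.333 in
Ia = 0.2·(10/3) = 2/3 in ≈ 0.667 in
P − Ia = 9.850 − 0.667 = 551/60 ≈ 9.183 in (> 0, runoff occurs)
Q = (551/60)²/((551/60) + 10/3) = (303601/3600)/(751/60) = 303601/45060 in ≈ 6.738 in

Q = 303601/45060 in ≈ 6.738 in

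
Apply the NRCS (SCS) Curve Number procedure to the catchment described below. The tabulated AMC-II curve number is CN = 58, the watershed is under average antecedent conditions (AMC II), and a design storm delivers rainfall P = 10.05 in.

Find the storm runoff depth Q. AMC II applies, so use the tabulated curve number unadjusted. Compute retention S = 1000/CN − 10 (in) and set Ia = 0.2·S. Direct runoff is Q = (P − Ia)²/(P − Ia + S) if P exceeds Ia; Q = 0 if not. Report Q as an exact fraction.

Q = 2765569/592180 in ≈ 4.670 in

AMC II — tabulated CN = 58 applies directly.
S = 1000/58 − 10 = 210/29 in ≈ 7.241 in
Ia = 0.2·(210/29) = 42/29 in ≈ 1.448 in
P − Ia = 10.050 − 1.448 = 4989/580 ≈ 8.602 in (> 0, runoff occurs)
Q = (4989/580)²/((4989/580) + 210/29) = (24890121/336400)/(9189/580) = 2765569/592180 in ≈ 4.670 in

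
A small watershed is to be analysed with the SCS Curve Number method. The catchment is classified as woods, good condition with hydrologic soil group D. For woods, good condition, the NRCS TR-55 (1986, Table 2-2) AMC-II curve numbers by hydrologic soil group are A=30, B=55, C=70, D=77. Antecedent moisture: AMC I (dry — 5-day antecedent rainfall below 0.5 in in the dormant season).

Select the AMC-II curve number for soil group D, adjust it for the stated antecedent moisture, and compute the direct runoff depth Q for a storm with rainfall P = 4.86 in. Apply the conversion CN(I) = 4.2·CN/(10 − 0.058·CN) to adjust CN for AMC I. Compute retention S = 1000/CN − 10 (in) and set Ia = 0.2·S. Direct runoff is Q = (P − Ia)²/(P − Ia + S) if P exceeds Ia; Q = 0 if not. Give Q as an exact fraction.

Q = 77245640761/68959471350 in ≈ 1.120 in

NRCS table: woods, good condition, soil group D → CN(II) = 77
Dry (AMC I): CN(I) = 4.2·77/(10 − 0.058·77) = (1617/5)/(2767/500) = 161700/2767 ≈ 58.439
Max retention: S = 1000/(161700/2767) − 10 = 11500/1617 in (≈ 7.112 in)
Ia = 0.2S: 0.2·7.112 = 1.422 in (exactly 2300/1617)
Since P=4.860 > Ia=1.422: effective rainfall P−Ia = 277931/80850 in
Q = (277931/80850)²/((277931/80850) + 11500/1617) = (77245640761/6536722500)/(852931/80850) = 77245640761/68959471350 in ≈ 1.120 in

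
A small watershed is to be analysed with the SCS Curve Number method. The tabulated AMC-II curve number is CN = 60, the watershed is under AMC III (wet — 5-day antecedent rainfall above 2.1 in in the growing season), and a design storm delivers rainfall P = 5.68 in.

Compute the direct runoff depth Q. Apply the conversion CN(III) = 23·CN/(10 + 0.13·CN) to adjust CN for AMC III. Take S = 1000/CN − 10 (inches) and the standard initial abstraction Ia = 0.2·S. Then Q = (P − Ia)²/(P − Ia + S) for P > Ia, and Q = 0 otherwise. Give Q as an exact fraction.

Q = 38702402/11900775 in ≈ 3.252 in

Adjust CN=60 to AMC III: 23·60/(10 + 0.13·60) → 1380 ÷ (89/5) = 6900/89 ≈ 77.528
Max retention: S = 1000/(6900/89) − 10 = 200/69 in (≈ 2.899 in)
Ia = 0.2S: 0.2·2.899 = 0.580 in (exactly 40/69)
P − Ia = 5.680 − 0.580 = 8798/1725 ≈ 5.100 in (> 0, runoff occurs)
Q: (8798/1725)² ÷ (13798/1725) = 38702402/11900775 in (≈ 3.252 in)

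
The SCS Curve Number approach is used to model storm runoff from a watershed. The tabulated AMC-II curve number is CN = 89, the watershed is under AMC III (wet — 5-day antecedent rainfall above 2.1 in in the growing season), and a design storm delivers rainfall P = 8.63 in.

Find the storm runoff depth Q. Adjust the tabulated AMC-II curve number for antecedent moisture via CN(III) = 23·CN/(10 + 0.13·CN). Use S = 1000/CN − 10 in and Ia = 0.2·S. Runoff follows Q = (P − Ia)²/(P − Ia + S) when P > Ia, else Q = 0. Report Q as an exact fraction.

Q = 3043493082721/379628636700 in ≈ 8.017 in

CN(III) from CN(II)=89: (23·89)/(10 + 0.13·89) = 204700/2157 ≈ 94.900
Retention S: 1000/CN − 10 with CN=94.900 → S = 1100/2047 ≈ 0.537 in
Initial abstraction Ia = S/5 = (1100/2047)/5 = 220/2047 ≈ 0.107 in
P − Ia = 8.630 − 0.107 = 1744561/204700 ≈ 8.523 in (> 0, runoff occurs)
Q = (1744561/204700)²/((1744561/204700) + 1100/2047) = (3043493082721/41902090000)/(1854561/204700) = 3043493082721/379628636700 in ≈ 8.017 in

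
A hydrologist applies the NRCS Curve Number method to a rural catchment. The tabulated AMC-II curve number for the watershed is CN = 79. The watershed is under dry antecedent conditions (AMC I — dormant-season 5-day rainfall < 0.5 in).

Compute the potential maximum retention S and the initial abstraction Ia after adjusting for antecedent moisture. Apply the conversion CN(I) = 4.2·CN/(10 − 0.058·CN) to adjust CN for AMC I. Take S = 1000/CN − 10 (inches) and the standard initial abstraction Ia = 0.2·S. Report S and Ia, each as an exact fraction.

S = 500/79 in ≈ 6.329 in; Ia = 100/79 in ≈ 1.266 in

Dry (AMC I): CN(I) = 4.2·79/(10 − 0.058·79) = (1659/5)/(2709/500) = 7900/129 ≈ 61.240
S = 1000/(7900/129) − 10 = 500/79 in ≈ 6.329 in
Ia = 0.2·(500/79) = 100/79 in ≈ 1.266 in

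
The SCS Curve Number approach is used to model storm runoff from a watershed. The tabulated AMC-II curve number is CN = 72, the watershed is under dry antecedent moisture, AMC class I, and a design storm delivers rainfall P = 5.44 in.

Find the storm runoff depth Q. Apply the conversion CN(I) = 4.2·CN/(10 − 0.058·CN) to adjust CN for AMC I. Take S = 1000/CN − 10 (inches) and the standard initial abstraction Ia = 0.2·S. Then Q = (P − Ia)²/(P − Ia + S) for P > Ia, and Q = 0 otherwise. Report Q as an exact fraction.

Q = 1466521/1463400 in ≈ 1.002 in

CN(I) from CN(II)=72: (4.2·72)/(10 − 0.058·72) = 675/13 ≈ 51.923
S = 1000/(675/13) − 10 = 250/27 in ≈ 9.259 in
Ia = 0.2S: 0.2·9.259 = 1.852 in (exactly 50/27)
Excess rainfall: 5.440 − 1.852 = 3.588 in; P > Ia so Q > 0
Q: (2422/675)² ÷ (8672/675) = 1466521/1463400 in (≈ 1.002 in)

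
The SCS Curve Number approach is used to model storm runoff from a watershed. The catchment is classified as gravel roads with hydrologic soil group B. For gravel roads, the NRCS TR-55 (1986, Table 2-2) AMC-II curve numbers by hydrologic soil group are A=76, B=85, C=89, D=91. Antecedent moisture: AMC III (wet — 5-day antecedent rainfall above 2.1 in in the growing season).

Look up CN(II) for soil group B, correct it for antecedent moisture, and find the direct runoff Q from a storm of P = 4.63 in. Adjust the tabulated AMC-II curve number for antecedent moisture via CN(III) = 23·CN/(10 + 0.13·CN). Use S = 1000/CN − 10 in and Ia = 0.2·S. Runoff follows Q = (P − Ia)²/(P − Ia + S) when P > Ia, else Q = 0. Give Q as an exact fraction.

Q = 30636551089/8016790300 in ≈ 3.822 in

NRCS table: gravel roads, soil group B → CN(II) = 85
CN(III) from CN(II)=85: (23·85)/(10 + 0.13·85) = 39100/421 ≈ 92.874
S = 1000/(39100/421) − 10 = 300/391 in ≈ 0.767 in
Initial abstraction Ia = S/5 = (300/391)/5 = 60/391 ≈ 0.153 in
P − Ia = 4.630 − 0.153 = 175033/39100 ≈ 4.477 in (> 0, runoff occurs)
Q = (175033/39100)²/((175033/39100) + 300/391) = (30636551089/1528810000)/(205033/39100) = 30636551089/8016790300 in ≈ 3.822 in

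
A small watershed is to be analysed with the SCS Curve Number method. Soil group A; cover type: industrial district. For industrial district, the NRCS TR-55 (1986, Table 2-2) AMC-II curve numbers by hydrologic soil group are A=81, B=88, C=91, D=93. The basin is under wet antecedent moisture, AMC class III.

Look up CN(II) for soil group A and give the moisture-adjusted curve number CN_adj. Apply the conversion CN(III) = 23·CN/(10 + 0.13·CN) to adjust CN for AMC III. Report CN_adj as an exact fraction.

NRCS table: industrial district, soil group A → CN(II) = 81
Adjust CN=81 to AMC III: 23·81/(10 + 0.13·81) → 1863 ÷ (2053/100) = 186300/2053 ≈ 90.745

CN_adj = 186300/2053 ≈ 90.745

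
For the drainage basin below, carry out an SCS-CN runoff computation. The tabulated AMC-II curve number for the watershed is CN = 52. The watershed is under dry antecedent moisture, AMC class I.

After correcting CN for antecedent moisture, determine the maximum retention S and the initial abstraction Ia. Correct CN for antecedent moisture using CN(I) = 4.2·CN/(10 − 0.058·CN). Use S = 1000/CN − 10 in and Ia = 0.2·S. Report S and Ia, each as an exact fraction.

Dry (AMC I): CN(I) = 4.2·52/(10 − 0.058·52) = (1092/5)/(873/125) = 9100/291 ≈ 31.271
Max retention: S = 1000/(9100/291) − 10 = 2000/91 in (≈ 21.978 in)
Ia = 0.2·(2000/91) = 400/91 in ≈ 4.396 in

S = 2000/91 in ≈ 21.978 in; Ia = 400/91 in ≈ 4.396 in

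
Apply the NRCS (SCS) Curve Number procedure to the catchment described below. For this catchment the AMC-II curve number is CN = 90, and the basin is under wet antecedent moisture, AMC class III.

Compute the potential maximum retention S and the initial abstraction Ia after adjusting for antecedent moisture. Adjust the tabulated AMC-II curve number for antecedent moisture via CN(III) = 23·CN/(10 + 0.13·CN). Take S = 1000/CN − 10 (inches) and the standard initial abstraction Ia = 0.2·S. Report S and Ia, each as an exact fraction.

S = 100/207 in ≈ 0.483 in; Ia = 20/207 in ≈ 0.097 in

CN(III) from CN(II)=90: (23·90)/(10 + 0.13·90) = 20700/217 ≈ 95.392
Max retention: S = 1000/(20700/217) − 10 = 100/207 in (≈ 0.483 in)
Ia = 0.2·(100/207) = 20/207 in ≈ 0.097 in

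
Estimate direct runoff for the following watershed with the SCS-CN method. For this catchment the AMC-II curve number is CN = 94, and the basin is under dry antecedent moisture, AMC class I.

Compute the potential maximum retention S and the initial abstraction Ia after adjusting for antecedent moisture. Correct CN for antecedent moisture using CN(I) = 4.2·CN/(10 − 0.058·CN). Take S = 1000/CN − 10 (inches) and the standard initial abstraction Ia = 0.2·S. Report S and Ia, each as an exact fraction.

S = 500/329 in ≈ 1.520 in; Ia = 100/329 in ≈ 0.304 in

Adjust CN=94 to AMC I: 4.2·94/(10 − 0.058·94) → (1974/5) ÷ (1137/250) = 32900/379 ≈ 86.807
S = 1000/(32900/379) − 10 = 500/329 in ≈ 1.520 in
Ia = 0.2·(500/329) = 100/329 in ≈ 0.304 in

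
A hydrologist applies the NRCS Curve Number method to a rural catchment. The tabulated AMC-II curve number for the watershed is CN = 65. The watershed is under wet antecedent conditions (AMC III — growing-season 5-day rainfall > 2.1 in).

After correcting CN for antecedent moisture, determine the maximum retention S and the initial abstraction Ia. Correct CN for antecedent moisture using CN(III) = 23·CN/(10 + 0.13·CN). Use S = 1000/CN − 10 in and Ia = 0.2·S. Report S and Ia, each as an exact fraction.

CN(III) from CN(II)=65: (23·65)/(10 + 0.13·65) = 29900/369 ≈ 81.030
Retention S: 1000/CN − 10 with CN=81.030 → S = 700/299 ≈ 2.341 in
Ia = 0.2·(700/299) = 140/299 in ≈ 0.468 in

S = 700/299 in ≈ 2.341 in; Ia = 140/299 in ≈ 0.468 in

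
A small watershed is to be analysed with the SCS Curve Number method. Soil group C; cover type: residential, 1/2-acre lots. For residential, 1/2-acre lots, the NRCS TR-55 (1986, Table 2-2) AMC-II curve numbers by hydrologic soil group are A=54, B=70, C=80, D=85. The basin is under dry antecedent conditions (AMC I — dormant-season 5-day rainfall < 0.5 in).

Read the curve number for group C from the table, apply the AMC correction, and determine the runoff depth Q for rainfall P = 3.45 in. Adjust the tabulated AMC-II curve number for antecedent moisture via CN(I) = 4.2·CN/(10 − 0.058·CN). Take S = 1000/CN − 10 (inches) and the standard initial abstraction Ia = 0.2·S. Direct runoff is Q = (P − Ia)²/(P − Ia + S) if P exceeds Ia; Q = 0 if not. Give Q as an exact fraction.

Q = 900601/1448580 in ≈ 0.622 in

NRCS table: residential, 1/2-acre lots, soil group C → CN(II) = 80
Dry (AMC I): CN(I) = 4.2·80/(10 − 0.058·80) = 336/(134/25) = 4200/67 ≈ 62.687
Max retention: S = 1000/(4200/67) − 10 = 125/21 in (≈ 5.952 in)
Ia = 0.2·(125/21) = 25/21 in ≈ 1.190 in
Since P=3.450 > Ia=1.190: effective rainfall P−Ia = 949/420 in
Q = (949/420)²/((949/420) + 125/21) = (900601/176400)/(3449/420) = 900601/1448580 in ≈ 0.622 in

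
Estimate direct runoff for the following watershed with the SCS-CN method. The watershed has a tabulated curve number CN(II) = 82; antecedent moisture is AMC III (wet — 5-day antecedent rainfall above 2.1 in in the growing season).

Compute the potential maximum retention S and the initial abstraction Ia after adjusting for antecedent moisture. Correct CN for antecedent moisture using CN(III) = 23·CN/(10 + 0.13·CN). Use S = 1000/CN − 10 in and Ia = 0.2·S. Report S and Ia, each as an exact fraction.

CN(III) from CN(II)=82: (23·82)/(10 + 0.13·82) = 94300/1033 ≈ 91.288
Retention S: 1000/CN − 10 with CN=91.288 → S = 900/943 ≈ 0.954 in
Initial abstraction Ia = S/5 = (900/943)/5 = 180/943 ≈ 0.191 in

S = 900/943 in ≈ 0.954 in; Ia = 180/943 in ≈ 0.191 in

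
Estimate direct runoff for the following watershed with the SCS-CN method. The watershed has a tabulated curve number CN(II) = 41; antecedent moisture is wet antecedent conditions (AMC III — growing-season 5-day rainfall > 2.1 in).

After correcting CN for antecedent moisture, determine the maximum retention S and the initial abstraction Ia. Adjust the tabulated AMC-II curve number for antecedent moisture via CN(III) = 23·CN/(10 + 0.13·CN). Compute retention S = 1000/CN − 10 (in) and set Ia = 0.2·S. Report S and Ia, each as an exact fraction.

S = 5900/943 in ≈ 6.257 in; Ia = 1180/943 in ≈ 1.251 in

CN(III) from CN(II)=41: (23·41)/(10 + 0.13·41) = 94300/1533 ≈ 61.513
Retention S: 1000/CN − 10 with CN=61.513 → S = 5900/943 ≈ 6.257 in
Ia = 0.2S: 0.2·6.257 = 1.251 in (exactly 1180/943)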